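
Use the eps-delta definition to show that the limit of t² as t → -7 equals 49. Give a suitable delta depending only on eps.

Let eps > 0 be given. We seek delta > 0 with 0 < |t + 7| < delta ⇒ |t² − 49| < eps.
Factor: t² − 49 = (t + 7)(t - 7), so |t² − 49| = |t + 7|·|t - 7|.
Restrict delta ≤ 1. Then |t + 7| < 1 gives |t| < 8, so by the triangle inequality |t - 7| ≤ 8 + 7 = 15.
Hence |t² − 49| ≤ 15|t + 7|, which is < eps once |t + 7| < eps/15.
Take delta = min(1, eps/15). If 0 < |t + 7| < delta then both bounds hold and |t² − 49| ≤ 15|t + 7| < 15·(eps/15) = eps.

delta = min(1, eps/15)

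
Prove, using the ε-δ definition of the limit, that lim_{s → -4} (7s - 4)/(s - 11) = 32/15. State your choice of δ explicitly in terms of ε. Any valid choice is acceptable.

Fix ε > 0. We want δ > 0 with 0 < |s + 4| < δ ⇒ |(7s - 4)/(s - 11) − (32/15)| < ε.
Combining over a common denominator, (7s - 4)/(s - 11) − (32/15) = [(7s - 4)·(-15) − (-32)·(s - 11)] / [(-15)·(s - 11)] = -73(s + 4) / ((-15)(s - 11)).
So |(7s - 4)/(s - 11) − (32/15)| = 73|s + 4| / (15·|s − 11|).
Restrict δ ≤ 15/2. Then |s + 4| < 15/2 gives |s − 11| = |(s + 4) + (-15)| ≥ 15 − 15/2 = 15/2.
Hence |(7s - 4)/(s - 11) − (32/15)| < 73|s + 4|/(15·(15/2)) = (146/225)|s + 4|, which is < ε once |s + 4| < (225/146)ε.
Take δ = min(15/2, (225/146)ε). Then 0 < |s + 4| < δ forces both bounds, so |(7s - 4)/(s - 11) − (32/15)| < ε.

δ = min(15/2, (225/146)ε)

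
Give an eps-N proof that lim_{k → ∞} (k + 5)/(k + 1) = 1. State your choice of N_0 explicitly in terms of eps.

Let eps > 0 be given. For k ≥ 1, |(k + 5)/(k + 1) − 1| = |4|/((k + 1)) = 4/((k + 1)).
Since k + 1 ≥ k for k ≥ 1, this is ≤ 4/(k) = 4/k.
So |(k + 5)/(k + 1) − 1| < eps whenever k > 4/eps.
Take N_0 = 4/eps. If k > N_0 then |(k + 5)/(k + 1) − 1| ≤ 4/k < eps.

N_0 = 4/eps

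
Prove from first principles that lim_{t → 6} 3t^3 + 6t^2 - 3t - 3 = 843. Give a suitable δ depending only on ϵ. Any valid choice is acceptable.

δ = min(1, ϵ/456)

Fix ϵ > 0. We want δ > 0 such that 0 < |t − 6| < δ implies |(3t^3 + 6t^2 - 3t - 3) − 843| < ϵ.
(3t^3 + 6t^2 - 3t - 3) − 843 = 3t^3 + 6t^2 - 3t - 846 = (t − 6)(3t^2 + 24t + 141).
So |(3t^3 + 6t^2 - 3t - 3) − 843| = |t − 6|·|3t^2 + 24t + 141|.
Assume first that |t − 6| < 1, so |t| < 7. Then |3t^2 + 24t + 141| ≤ 3·7^2 + 24·7 + 141 = 456.
Hence |(3t^3 + 6t^2 - 3t - 3) − 843| ≤ 456|t − 6| < ϵ provided |t − 6| < ϵ/456.
Take δ = min(1, ϵ/456). Then 0 < |t − 6| < δ gives both |t − 6| < 1 and |t − 6| < ϵ/456, so |(3t^3 + 6t^2 - 3t - 3) − 843| < ϵ.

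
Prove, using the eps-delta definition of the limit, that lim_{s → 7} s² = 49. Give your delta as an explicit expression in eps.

delta = min(1, eps/15)

Let eps > 0 be given. We seek delta > 0 with 0 < |s − 7| < delta ⇒ |s² − 49| < eps.
Factor: s² − 49 = (s − 7)(s + 7), so |s² − 49| = |s − 7|·|s + 7|.
Impose delta ≤ 1 so that |s| < 8; then |s + 7| ≤ 15.
Hence |s² − 49| ≤ 15|s − 7|, which is < eps once |s − 7| < eps/15.
Take delta = min(1, eps/15). If 0 < |s − 7| < delta then both bounds hold and |s² − 49| ≤ 15|s − 7| < 15·(eps/15) = eps.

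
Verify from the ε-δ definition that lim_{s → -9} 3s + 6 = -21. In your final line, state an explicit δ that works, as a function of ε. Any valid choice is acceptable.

Suppose ε > 0. We need δ > 0 so that 0 < |s + 9| < δ implies |(3s + 6) + 21| < ε.
Since (3s + 6) + 21 = 3(s + 9), we have |(3s + 6) + 21| = 3|s + 9|.
Thus it suffices that |s + 9| < ε/3.
Choosing δ = ε/3 gives |(3s + 6) + 21| = 3|s + 9| < ε whenever |s + 9| < δ.

δ = ε/3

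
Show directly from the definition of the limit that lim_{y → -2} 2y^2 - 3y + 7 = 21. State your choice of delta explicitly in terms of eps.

Suppose eps > 0. We want delta > 0 such that 0 < |y + 2| < delta implies |(2y^2 - 3y + 7) − 21| < eps.
(2y^2 - 3y + 7) − 21 = 2y^2 - 3y - 14 = (y + 2)(2y - 7).
So |(2y^2 - 3y + 7) − 21| = |y + 2|·|2y - 7|.
Assume first that |y + 2| < 1, so |y| < 3. Then |2y - 7| ≤ 2·3 + 7 = 13.
Hence |(2y^2 - 3y + 7) − 21| ≤ 13|y + 2| < eps provided |y + 2| < eps/13.
Choosing delta = min(1, eps/13) ensures both conditions, hence |(2y^2 - 3y + 7) − 21| < eps.

delta = min(1, eps/13)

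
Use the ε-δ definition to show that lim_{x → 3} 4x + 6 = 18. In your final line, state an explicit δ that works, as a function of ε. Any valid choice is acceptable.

Let ε > 0 be given. We need δ > 0 so that 0 < |x − 3| < δ implies |(4x + 6) − 18| < ε.
Since (4x + 6) − 18 = 4(x − 3), we have |(4x + 6) − 18| = 4|x − 3|.
Thus it suffices that |x − 3| < ε/4.
Choosing δ = ε/4 gives |(4x + 6) − 18| = 4|x − 3| < ε whenever |x − 3| < δ.

δ = ε/4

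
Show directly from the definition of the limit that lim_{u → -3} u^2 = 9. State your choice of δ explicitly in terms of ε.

δ = min(1, ε/7)

Let ε > 0 be given. We seek δ > 0 with 0 < |u + 3| < δ ⇒ |u^2 − 9| < ε.
Factor: u^2 − 9 = (u + 3)(u - 3), so |u^2 − 9| = |u + 3|·|u - 3|.
Restrict δ ≤ 1. Then |u + 3| < 1 gives |u| < 4, so by the triangle inequality |u - 3| ≤ 4 + 3 = 7.
Hence |u^2 − 9| ≤ 7|u + 3|, which is < ε once |u + 3| < ε/7.
Take δ = min(1, ε/7). If 0 < |u + 3| < δ then both bounds hold and |u^2 − 9| ≤ 7|u + 3| < 7·(ε/7) = ε.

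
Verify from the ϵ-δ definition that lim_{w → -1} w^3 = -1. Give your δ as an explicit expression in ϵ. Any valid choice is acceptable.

Let ϵ > 0. We seek δ > 0 with 0 < |w + 1| < δ ⇒ |w^3 + 1| < ϵ.
Factor: w^3 + 1 = (w + 1)(w^2 - w + 1), so |w^3 + 1| = |w + 1|·|w^2 - w + 1|.
Restrict δ ≤ 1. Then |w + 1| < 1 gives |w| < 2, so by the triangle inequality |w^2 - w + 1| ≤ 2^2 + 2 + 1 = 7.
Hence |w^3 + 1| ≤ 7|w + 1|, which is < ϵ once |w + 1| < ϵ/7.
Take δ = min(1, ϵ/7). If 0 < |w + 1| < δ then both bounds hold and |w^3 + 1| ≤ 7|w + 1| < 7·(ϵ/7) = ϵ.

δ = min(1, ϵ/7)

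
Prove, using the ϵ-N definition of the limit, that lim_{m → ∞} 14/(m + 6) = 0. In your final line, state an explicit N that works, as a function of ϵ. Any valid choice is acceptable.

Fix ϵ > 0. For m ≥ 1, |14/(m + 6) − 0| = 14/(m + 6) ≤ 14/m.
We need 14/m < ϵ, i.e. m > 14/ϵ.
Take N = 14/ϵ. If m > N then |14/(m + 6)| ≤ 14/m < ϵ.

N = 14/ϵ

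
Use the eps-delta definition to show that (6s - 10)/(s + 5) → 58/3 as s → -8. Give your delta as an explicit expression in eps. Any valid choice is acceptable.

delta = min(3/2, (9/80)eps)

Let eps > 0 be given. We want delta > 0 with 0 < |s + 8| < delta ⇒ |(6s - 10)/(s + 5) − (58/3)| < eps.
Combining over a common denominator, (6s - 10)/(s + 5) − (58/3) = [(6s - 10)·(-3) − (-58)·(s + 5)] / [(-3)·(s + 5)] = 40(s + 8) / ((-3)(s + 5)).
So |(6s - 10)/(s + 5) − (58/3)| = 40|s + 8| / (3·|s + 5|).
Restrict delta ≤ 3/2. Then |s + 8| < 3/2 gives |s + 5| = |(s + 8) + (-3)| ≥ 3 − 3/2 = 3/2.
Hence |(6s - 10)/(s + 5) − (58/3)| < 40|s + 8|/(3·(3/2)) = (80/9)|s + 8|, which is < eps once |s + 8| < (9/80)eps.
Take delta = min(3/2, (9/80)eps). Then 0 < |s + 8| < delta forces both bounds, so |(6s - 10)/(s + 5) − (58/3)| < eps.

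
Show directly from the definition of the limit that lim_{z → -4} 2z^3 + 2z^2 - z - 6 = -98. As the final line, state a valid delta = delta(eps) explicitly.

Let eps > 0. We want delta > 0 such that 0 < |z + 4| < delta implies |(2z^3 + 2z^2 - z - 6) + 98| < eps.
(2z^3 + 2z^2 - z - 6) + 98 = 2z^3 + 2z^2 - z + 92 = (z + 4)(2z^2 - 6z + 23).
So |(2z^3 + 2z^2 - z - 6) + 98| = |z + 4|·|2z^2 - 6z + 23|.
Require delta ≤ 2. Then |z + 4| < 2 gives |z| < 6, and by the triangle inequality |2z^2 - 6z + 23| ≤ 2·6^2 + 6·6 + 23 = 131.
Hence |(2z^3 + 2z^2 - z - 6) + 98| ≤ 131|z + 4| < eps provided |z + 4| < eps/131.
Choosing delta = min(2, eps/131) ensures both conditions, hence |(2z^3 + 2z^2 - z - 6) + 98| < eps.

delta = min(2, eps/131)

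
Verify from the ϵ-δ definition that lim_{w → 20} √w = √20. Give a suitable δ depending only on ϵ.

Suppose ϵ > 0. We want δ > 0 such that 0 < |w − 20| < δ implies |√w − √20| < ϵ.
Rationalise: √w − √20 = (w − 20)/(√w + √20), so |√w − √20| = |w − 20|/(√w + √20).
Restrict δ ≤ 20 so that |w − 20| < 20 forces w > 0, and then √w + √20 > √20.
Hence |√w − √20| < |w − 20|/√20, which is < ϵ once |w − 20| < √20·ϵ.
Take δ = min(20, √20·ϵ). If 0 < |w − 20| < δ then w > 0 and |√w − √20| < |w − 20|/√20 < ϵ.

δ = min(20, √20·ϵ)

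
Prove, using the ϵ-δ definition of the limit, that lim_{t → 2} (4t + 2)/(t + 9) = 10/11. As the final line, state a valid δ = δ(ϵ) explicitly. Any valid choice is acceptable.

δ = min(11/2, (121/68)ϵ)

Let ϵ > 0. We want δ > 0 with 0 < |t − 2| < δ ⇒ |(4t + 2)/(t + 9) − (10/11)| < ϵ.
Combining over a common denominator, (4t + 2)/(t + 9) − (10/11) = [(4t + 2)·11 − 10·(t + 9)] / [11·(t + 9)] = 34(t − 2) / (11(t + 9)).
So |(4t + 2)/(t + 9) − (10/11)| = 34|t − 2| / (11·|t + 9|).
Require δ ≤ 11/2, so |t + 9| ≥ |11| − |t − 2| > 11 − 11/2 = 11/2.
Hence |(4t + 2)/(t + 9) − (10/11)| < 34|t − 2|/(11·(11/2)) = (68/121)|t − 2|, which is < ϵ once |t − 2| < (121/68)ϵ.
Take δ = min(11/2, (121/68)ϵ). Then 0 < |t − 2| < δ forces both bounds, so |(4t + 2)/(t + 9) − (10/11)| < ϵ.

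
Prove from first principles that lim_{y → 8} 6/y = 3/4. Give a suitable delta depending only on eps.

Suppose eps > 0. We seek delta > 0 such that 0 < |y − 8| < delta implies |6/y − (3/4)| < eps.
|6/y − (3/4)| = 6·|8 − y|/(8·|y|) = 6|y − 8|/(8|y|).
Restrict delta ≤ 4. Then |y − 8| < 4 gives |y| > 4, so 8|y| > 32.
Then |6/y − (3/4)| < 6|y − 8|/32, which is < eps when |y − 8| < (16/3)eps.
Take delta = min(4, (16/3)eps). Then 0 < |y − 8| < delta gives both |y − 8| < 4 and |y − 8| < (16/3)eps, so |6/y − (3/4)| < eps.

delta = min(4, (16/3)eps)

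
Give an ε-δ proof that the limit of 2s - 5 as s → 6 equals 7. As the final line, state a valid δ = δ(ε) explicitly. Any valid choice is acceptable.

Let ε > 0 be given. We need δ > 0 so that 0 < |s − 6| < δ implies |(2s - 5) − 7| < ε.
Since (2s - 5) − 7 = 2(s − 6), we have |(2s - 5) − 7| = 2|s − 6|.
Thus it suffices that |s − 6| < ε/2.
Choosing δ = ε/2 gives |(2s - 5) − 7| = 2|s − 6| < ε whenever |s − 6| < δ.

δ = ε/2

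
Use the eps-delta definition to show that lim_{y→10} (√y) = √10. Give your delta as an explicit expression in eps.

Fix eps > 0. We want delta > 0 such that 0 < |y − 10| < delta implies |√y − √10| < eps.
Rationalise: √y − √10 = (y − 10)/(√y + √10), so |√y − √10| = |y − 10|/(√y + √10).
Restrict delta ≤ 10 so that |y − 10| < 10 forces y > 0, and then √y + √10 > √10.
Hence |√y − √10| < |y − 10|/√10, which is < eps once |y − 10| < √10·eps.
Take delta = min(10, √10·eps). If 0 < |y − 10| < delta then y > 0 and |√y − √10| < |y − 10|/√10 < eps.

delta = min(10, √10·eps)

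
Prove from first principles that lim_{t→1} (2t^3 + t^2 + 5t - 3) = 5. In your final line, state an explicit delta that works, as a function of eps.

Let eps > 0 be given. We want delta > 0 such that 0 < |t − 1| < delta implies |(2t^3 + t^2 + 5t - 3) − 5| < eps.
(2t^3 + t^2 + 5t - 3) − 5 = 2t^3 + t^2 + 5t - 8 = (t − 1)(2t^2 + 3t + 8).
So |(2t^3 + t^2 + 5t - 3) − 5| = |t − 1|·|2t^2 + 3t + 8|.
Require delta ≤ 1. Then |t − 1| < 1 gives |t| < 2, and by the triangle inequality |2t^2 + 3t + 8| ≤ 2·2^2 + 3·2 + 8 = 22.
Hence |(2t^3 + t^2 + 5t - 3) − 5| ≤ 22|t − 1| < eps provided |t − 1| < eps/22.
Take delta = min(1, eps/22). Then 0 < |t − 1| < delta gives both |t − 1| < 1 and |t − 1| < eps/22, so |(2t^3 + t^2 + 5t - 3) − 5| < eps.

delta = min(1, eps/22)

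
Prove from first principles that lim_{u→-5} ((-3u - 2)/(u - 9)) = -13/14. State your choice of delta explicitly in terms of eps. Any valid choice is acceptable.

Let eps > 0. We want delta > 0 with 0 < |u + 5| < delta ⇒ |(-3u - 2)/(u - 9) + 13/14| < eps.
Combining over a common denominator, (-3u - 2)/(u - 9) + 13/14 = [(-3u - 2)·(-14) − 13·(u - 9)] / [(-14)·(u - 9)] = 29(u + 5) / ((-14)(u - 9)).
So |(-3u - 2)/(u - 9) + 13/14| = 29|u + 5| / (14·|u − 9|).
Require delta ≤ 7, so |u − 9| ≥ |-14| − |u + 5| > 14 − 7 = 7.
Hence |(-3u - 2)/(u - 9) + 13/14| < 29|u + 5|/(14·7) = (29/98)|u + 5|, which is < eps once |u + 5| < (98/29)eps.
Take delta = min(7, (98/29)eps). Then 0 < |u + 5| < delta forces both bounds, so |(-3u - 2)/(u - 9) + 13/14| < eps.

delta = min(7, (98/29)eps)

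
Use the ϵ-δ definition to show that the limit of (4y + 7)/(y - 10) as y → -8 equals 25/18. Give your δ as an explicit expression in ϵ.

Suppose ϵ > 0. We want δ > 0 with 0 < |y + 8| < δ ⇒ |(4y + 7)/(y - 10) − (25/18)| < ϵ.
Combining over a common denominator, (4y + 7)/(y - 10) − (25/18) = [(4y + 7)·(-18) − (-25)·(y - 10)] / [(-18)·(y - 10)] = -47(y + 8) / ((-18)(y - 10)).
So |(4y + 7)/(y - 10) − (25/18)| = 47|y + 8| / (18·|y − 10|).
Restrict δ ≤ 9. Then |y + 8| < 9 gives |y − 10| = |(y + 8) + (-18)| ≥ 18 − 9 = 9.
Hence |(4y + 7)/(y - 10) − (25/18)| < 47|y + 8|/(18·9) = (47/162)|y + 8|, which is < ϵ once |y + 8| < (162/47)ϵ.
Take δ = min(9, (162/47)ϵ). Then 0 < |y + 8| < δ forces both bounds, so |(4y + 7)/(y - 10) − (25/18)| < ϵ.

δ = min(9, (162/47)ϵ)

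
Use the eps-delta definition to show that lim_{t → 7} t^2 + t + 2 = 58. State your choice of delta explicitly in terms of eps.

delta = min(1, eps/16)

Let eps > 0 be given. We want delta > 0 such that 0 < |t − 7| < delta implies |(t^2 + t + 2) − 58| < eps.
(t^2 + t + 2) − 58 = t^2 + t - 56 = (t − 7)(t + 8).
So |(t^2 + t + 2) − 58| = |t − 7|·|t + 8|.
Assume first that |t − 7| < 1, so |t| < 8. Then |t + 8| ≤ 8 + 8 = 16.
Hence |(t^2 + t + 2) − 58| ≤ 16|t − 7| < eps provided |t − 7| < eps/16.
Take delta = min(1, eps/16). Then 0 < |t − 7| < delta gives both |t − 7| < 1 and |t − 7| < eps/16, so |(t^2 + t + 2) − 58| < eps.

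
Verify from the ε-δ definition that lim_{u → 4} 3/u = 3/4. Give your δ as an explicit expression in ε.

Fix ε > 0. We seek δ > 0 such that 0 < |u − 4| < δ implies |3/u − (3/4)| < ε.
|3/u − (3/4)| = 3·|4 − u|/(4·|u|) = 3|u − 4|/(4|u|).
Require δ ≤ 2 so that |u| > 4 − 2 = 2, hence 4|u| > 8.
Then |3/u − (3/4)| < 3|u − 4|/8, which is < ε when |u − 4| < (8/3)ε.
Take δ = min(2, (8/3)ε). Then 0 < |u − 4| < δ gives both |u − 4| < 2 and |u − 4| < (8/3)ε, so |3/u − (3/4)| < ε.

δ = min(2, (8/3)ε)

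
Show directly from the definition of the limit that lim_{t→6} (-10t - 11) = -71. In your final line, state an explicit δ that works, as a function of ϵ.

Suppose ϵ > 0. We need δ > 0 so that 0 < |t − 6| < δ implies |(-10t - 11) + 71| < ϵ.
Since (-10t - 11) + 71 = -10(t − 6), we have |(-10t - 11) + 71| = 10|t − 6|.
So 10|t − 6| < ϵ exactly when |t − 6| < ϵ/10.
Choosing δ = ϵ/10 gives |(-10t - 11) + 71| = 10|t − 6| < ϵ whenever |t − 6| < δ.

δ = ϵ/10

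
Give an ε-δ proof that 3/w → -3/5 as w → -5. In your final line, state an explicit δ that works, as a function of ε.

Suppose ε > 0. We seek δ > 0 such that 0 < |w + 5| < δ implies |3/w + 3/5| < ε.
|3/w + 3/5| = 3·|-5 − w|/(5·|w|) = 3|w + 5|/(5|w|).
Restrict δ ≤ 5/2. Then |w + 5| < 5/2 gives |w| > 5/2, so 5|w| > 25/2.
Then |3/w + 3/5| < 3|w + 5|/(25/2), which is < ε when |w + 5| < (25/6)ε.
Take δ = min(5/2, (25/6)ε). Then 0 < |w + 5| < δ gives both |w + 5| < 5/2 and |w + 5| < (25/6)ε, so |3/w + 3/5| < ε.

δ = min(5/2, (25/6)ε)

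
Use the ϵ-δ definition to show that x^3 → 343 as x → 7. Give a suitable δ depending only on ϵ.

Let ϵ > 0 be given. We seek δ > 0 with 0 < |x − 7| < δ ⇒ |x^3 − 343| < ϵ.
Factor: x^3 − 343 = (x − 7)(x^2 + 7x + 49), so |x^3 − 343| = |x − 7|·|x^2 + 7x + 49|.
Impose δ ≤ 1 so that |x| < 8; then |x^2 + 7x + 49| ≤ 169.
Hence |x^3 − 343| ≤ 169|x − 7|, which is < ϵ once |x − 7| < ϵ/169.
Take δ = min(1, ϵ/169). If 0 < |x − 7| < δ then both bounds hold and |x^3 − 343| ≤ 169|x − 7| < 169·(ϵ/169) = ϵ.

δ = min(1, ϵ/169)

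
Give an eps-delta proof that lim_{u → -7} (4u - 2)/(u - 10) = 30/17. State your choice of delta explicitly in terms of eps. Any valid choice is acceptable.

Let eps > 0 be given. We want delta > 0 with 0 < |u + 7| < delta ⇒ |(4u - 2)/(u - 10) − (30/17)| < eps.
Combining over a common denominator, (4u - 2)/(u - 10) − (30/17) = [(4u - 2)·(-17) − (-30)·(u - 10)] / [(-17)·(u - 10)] = -38(u + 7) / ((-17)(u - 10)).
So |(4u - 2)/(u - 10) − (30/17)| = 38|u + 7| / (17·|u − 10|).
Require delta ≤ 17/2, so |u − 10| ≥ |-17| − |u + 7| > 17 − 17/2 = 17/2.
Hence |(4u - 2)/(u - 10) − (30/17)| < 38|u + 7|/(17·(17/2)) = (76/289)|u + 7|, which is < eps once |u + 7| < (289/76)eps.
Take delta = min(17/2, (289/76)eps). Then 0 < |u + 7| < delta forces both bounds, so |(4u - 2)/(u - 10) − (30/17)| < eps.

delta = min(17/2, (289/76)eps)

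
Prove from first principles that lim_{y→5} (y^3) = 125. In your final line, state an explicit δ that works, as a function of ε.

Suppose ε > 0. We seek δ > 0 with 0 < |y − 5| < δ ⇒ |y^3 − 125| < ε.
Factor: y^3 − 125 = (y − 5)(y^2 + 5y + 25), so |y^3 − 125| = |y − 5|·|y^2 + 5y + 25|.
Impose δ ≤ 1 so that |y| < 6; then |y^2 + 5y + 25| ≤ 91.
Hence |y^3 − 125| ≤ 91|y − 5|, which is < ε once |y − 5| < ε/91.
Take δ = min(1, ε/91). If 0 < |y − 5| < δ then both bounds hold and |y^3 − 125| ≤ 91|y − 5| < 91·(ε/91) = ε.

δ = min(1, ε/91)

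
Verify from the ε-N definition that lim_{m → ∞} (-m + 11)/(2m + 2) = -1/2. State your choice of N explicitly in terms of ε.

N = 6/ε

Suppose ε > 0. For m ≥ 1, |(-m + 11)/(2m + 2) + 1/2| = |24|/(2(2m + 2)) = 24/(2(2m + 2)).
Since 2m + 2 ≥ 2m for m ≥ 1, this is ≤ 24/(2·2m) = 6/m.
So |(-m + 11)/(2m + 2) + 1/2| < ε whenever m > 6/ε.
Take N = 6/ε. If m > N then |(-m + 11)/(2m + 2) + 1/2| ≤ 6/m < ε.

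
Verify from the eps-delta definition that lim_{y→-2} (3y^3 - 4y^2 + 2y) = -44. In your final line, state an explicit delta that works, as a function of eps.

delta = min(1, eps/79)

Fix eps > 0. We want delta > 0 such that 0 < |y + 2| < delta implies |(3y^3 - 4y^2 + 2y) + 44| < eps.
(3y^3 - 4y^2 + 2y) + 44 = 3y^3 - 4y^2 + 2y + 44 = (y + 2)(3y^2 - 10y + 22).
So |(3y^3 - 4y^2 + 2y) + 44| = |y + 2|·|3y^2 - 10y + 22|.
Assume first that |y + 2| < 1, so |y| < 3. Then |3y^2 - 10y + 22| ≤ 3·3^2 + 10·3 + 22 = 79.
Hence |(3y^3 - 4y^2 + 2y) + 44| ≤ 79|y + 2| < eps provided |y + 2| < eps/79.
Take delta = min(1, eps/79). Then 0 < |y + 2| < delta gives both |y + 2| < 1 and |y + 2| < eps/79, so |(3y^3 - 4y^2 + 2y) + 44| < eps.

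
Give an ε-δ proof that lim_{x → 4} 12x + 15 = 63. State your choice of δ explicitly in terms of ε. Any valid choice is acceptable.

δ = ε/12

Let ε > 0 be given. We need δ > 0 so that 0 < |x − 4| < δ implies |(12x + 15) − 63| < ε.
|(12x + 15) − 63| = |12x - 48| = 12|x − 4|.
So 12|x − 4| < ε exactly when |x − 4| < ε/12.
Take δ = ε/12. If 0 < |x − 4| < δ then |(12x + 15) − 63| = 12|x − 4| < 12·(ε/12) = ε.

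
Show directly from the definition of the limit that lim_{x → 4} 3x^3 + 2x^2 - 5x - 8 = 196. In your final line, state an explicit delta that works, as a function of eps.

Let eps > 0. We want delta > 0 such that 0 < |x − 4| < delta implies |(3x^3 + 2x^2 - 5x - 8) − 196| < eps.
(3x^3 + 2x^2 - 5x - 8) − 196 = 3x^3 + 2x^2 - 5x - 204 = (x − 4)(3x^2 + 14x + 51).
So |(3x^3 + 2x^2 - 5x - 8) − 196| = |x − 4|·|3x^2 + 14x + 51|.
Assume first that |x − 4| < 1, so |x| < 5. Then |3x^2 + 14x + 51| ≤ 3·5^2 + 14·5 + 51 = 196.
Hence |(3x^3 + 2x^2 - 5x - 8) − 196| ≤ 196|x − 4| < eps provided |x − 4| < eps/196.
Take delta = min(1, eps/196). Then 0 < |x − 4| < delta gives both |x − 4| < 1 and |x − 4| < eps/196, so |(3x^3 + 2x^2 - 5x - 8) − 196| < eps.

delta = min(1, eps/196)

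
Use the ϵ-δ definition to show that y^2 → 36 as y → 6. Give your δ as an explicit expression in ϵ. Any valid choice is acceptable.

Suppose ϵ > 0. We seek δ > 0 with 0 < |y − 6| < δ ⇒ |y^2 − 36| < ϵ.
Factor: y^2 − 36 = (y − 6)(y + 6), so |y^2 − 36| = |y − 6|·|y + 6|.
Impose δ ≤ 1 so that |y| < 7; then |y + 6| ≤ 13.
Hence |y^2 − 36| ≤ 13|y − 6|, which is < ϵ once |y − 6| < ϵ/13.
Take δ = min(1, ϵ/13). If 0 < |y − 6| < δ then both bounds hold and |y^2 − 36| ≤ 13|y − 6| < 13·(ϵ/13) = ϵ.

δ = min(1, ϵ/13)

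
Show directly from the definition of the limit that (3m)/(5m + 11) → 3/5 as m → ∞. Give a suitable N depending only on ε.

N = (33/25)/ε

Let ε > 0 be given. For m ≥ 1, |(3m)/(5m + 11) − (3/5)| = |-33|/(5(5m + 11)) = 33/(5(5m + 11)).
Since 5m + 11 ≥ 5m for m ≥ 1, this is ≤ 33/(5·5m) = (33/25)/m.
So |(3m)/(5m + 11) − (3/5)| < ε whenever m > (33/25)/ε.
Take N = (33/25)/ε. If m > N then |(3m)/(5m + 11) − (3/5)| ≤ (33/25)/m < ε.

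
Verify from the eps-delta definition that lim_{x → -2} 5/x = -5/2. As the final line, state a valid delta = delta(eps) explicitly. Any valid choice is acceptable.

Fix eps > 0. We seek delta > 0 such that 0 < |x + 2| < delta implies |5/x + 5/2| < eps.
|5/x + 5/2| = 5·|-2 − x|/(2·|x|) = 5|x + 2|/(2|x|).
Require delta ≤ 1 so that |x| > 2 − 1 = 1, hence 2|x| > 2.
Then |5/x + 5/2| < 5|x + 2|/2, which is < eps when |x + 2| < (2/5)eps.
Take delta = min(1, (2/5)eps). Then 0 < |x + 2| < delta gives both |x + 2| < 1 and |x + 2| < (2/5)eps, so |5/x + 5/2| < eps.

delta = min(1, (2/5)eps)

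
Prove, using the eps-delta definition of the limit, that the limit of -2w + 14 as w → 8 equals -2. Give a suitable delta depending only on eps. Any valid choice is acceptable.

Let eps > 0 be given. We need delta > 0 so that 0 < |w − 8| < delta implies |(-2w + 14) + 2| < eps.
Since (-2w + 14) + 2 = -2(w − 8), we have |(-2w + 14) + 2| = 2|w − 8|.
Thus it suffices that |w − 8| < eps/2.
Choosing delta = eps/2 gives |(-2w + 14) + 2| = 2|w − 8| < eps whenever |w − 8| < delta.

delta = eps/2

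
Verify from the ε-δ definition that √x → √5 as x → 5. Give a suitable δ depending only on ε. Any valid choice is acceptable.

δ = min(5, √5·ε)

Let ε > 0. We want δ > 0 such that 0 < |x − 5| < δ implies |√x − √5| < ε.
Multiplying by the conjugate, |√x − √5| = |x − 5|/(√x + √5).
Restrict δ ≤ 5 so that |x − 5| < 5 forces x > 0, and then √x + √5 > √5.
Hence |√x − √5| < |x − 5|/√5, which is < ε once |x − 5| < √5·ε.
Take δ = min(5, √5·ε). If 0 < |x − 5| < δ then x > 0 and |√x − √5| < |x − 5|/√5 < ε.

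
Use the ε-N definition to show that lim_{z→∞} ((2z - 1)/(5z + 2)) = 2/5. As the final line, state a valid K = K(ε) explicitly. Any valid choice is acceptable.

Fix ε > 0. We seek K > 0 such that z > K implies |(2z - 1)/(5z + 2) − (2/5)| < ε.
(2z - 1)/(5z + 2) − (2/5) = (5(2z - 1) − 2(5z + 2)) / (5(5z + 2)) = -9/(5(5z + 2)).
For z > 0 we have 5z + 2 > 5z, so |(2z - 1)/(5z + 2) − (2/5)| = 9/(5(5z + 2)) < 9/(5·5z) = (9/25)/z.
Thus |(2z - 1)/(5z + 2) − (2/5)| < ε whenever z > (9/25)/ε.
Take K = (9/25)/ε. If z > K then |(2z - 1)/(5z + 2) − (2/5)| < (9/25)/z < ε.

K = (9/25)/ε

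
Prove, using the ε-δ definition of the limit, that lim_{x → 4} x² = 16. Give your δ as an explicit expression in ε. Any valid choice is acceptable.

Let ε > 0 be given. We seek δ > 0 with 0 < |x − 4| < δ ⇒ |x² − 16| < ε.
Factor: x² − 16 = (x − 4)(x + 4), so |x² − 16| = |x − 4|·|x + 4|.
Impose δ ≤ 2 so that |x| < 6; then |x + 4| ≤ 10.
Hence |x² − 16| ≤ 10|x − 4|, which is < ε once |x − 4| < ε/10.
Take δ = min(2, ε/10). If 0 < |x − 4| < δ then both bounds hold and |x² − 16| ≤ 10|x − 4| < 10·(ε/10) = ε.

δ = min(2, ε/10)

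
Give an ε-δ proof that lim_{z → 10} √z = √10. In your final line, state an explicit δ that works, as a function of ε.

Suppose ε > 0. We want δ > 0 such that 0 < |z − 10| < δ implies |√z − √10| < ε.
Rationalise: √z − √10 = (z − 10)/(√z + √10), so |√z − √10| = |z − 10|/(√z + √10).
Restrict δ ≤ 10 so that |z − 10| < 10 forces z > 0, and then √z + √10 > √10.
Hence |√z − √10| < |z − 10|/√10, which is < ε once |z − 10| < √10·ε.
Take δ = min(10, √10·ε). If 0 < |z − 10| < δ then z > 0 and |√z − √10| < |z − 10|/√10 < ε.

δ = min(10, √10·ε)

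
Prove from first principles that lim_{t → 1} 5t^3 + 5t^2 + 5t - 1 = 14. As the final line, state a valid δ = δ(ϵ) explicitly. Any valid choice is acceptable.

δ = min(1, ϵ/55)

Let ϵ > 0. We want δ > 0 such that 0 < |t − 1| < δ implies |(5t^3 + 5t^2 + 5t - 1) − 14| < ϵ.
(5t^3 + 5t^2 + 5t - 1) − 14 = 5t^3 + 5t^2 + 5t - 15 = (t − 1)(5t^2 + 10t + 15).
So |(5t^3 + 5t^2 + 5t - 1) − 14| = |t − 1|·|5t^2 + 10t + 15|.
Require δ ≤ 1. Then |t − 1| < 1 gives |t| < 2, and by the triangle inequality |5t^2 + 10t + 15| ≤ 5·2^2 + 10·2 + 15 = 55.
Hence |(5t^3 + 5t^2 + 5t - 1) − 14| ≤ 55|t − 1| < ϵ provided |t − 1| < ϵ/55.
Choosing δ = min(1, ϵ/55) ensures both conditions, hence |(5t^3 + 5t^2 + 5t - 1) − 14| < ϵ.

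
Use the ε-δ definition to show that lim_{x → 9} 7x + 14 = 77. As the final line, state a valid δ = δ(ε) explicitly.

Let ε > 0 be given. We need δ > 0 so that 0 < |x − 9| < δ implies |(7x + 14) − 77| < ε.
Since (7x + 14) − 77 = 7(x − 9), we have |(7x + 14) − 77| = 7|x − 9|.
So 7|x − 9| < ε exactly when |x − 9| < ε/7.
Choosing δ = ε/7 gives |(7x + 14) − 77| = 7|x − 9| < ε whenever |x − 9| < δ.

δ = ε/7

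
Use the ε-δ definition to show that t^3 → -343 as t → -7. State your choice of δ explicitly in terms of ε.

δ = min(1, ε/169)

Fix ε > 0. We seek δ > 0 with 0 < |t + 7| < δ ⇒ |t^3 + 343| < ε.
Factor: t^3 + 343 = (t + 7)(t^2 - 7t + 49), so |t^3 + 343| = |t + 7|·|t^2 - 7t + 49|.
Impose δ ≤ 1 so that |t| < 8; then |t^2 - 7t + 49| ≤ 169.
Hence |t^3 + 343| ≤ 169|t + 7|, which is < ε once |t + 7| < ε/169.
Take δ = min(1, ε/169). If 0 < |t + 7| < δ then both bounds hold and |t^3 + 343| ≤ 169|t + 7| < 169·(ε/169) = ε.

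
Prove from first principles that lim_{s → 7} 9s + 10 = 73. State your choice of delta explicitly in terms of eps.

Suppose eps > 0. We need delta > 0 so that 0 < |s − 7| < delta implies |(9s + 10) − 73| < eps.
|(9s + 10) − 73| = |9s - 63| = 9|s − 7|.
Thus it suffices that |s − 7| < eps/9.
Take delta = eps/9. If 0 < |s − 7| < delta then |(9s + 10) − 73| = 9|s − 7| < 9·(eps/9) = eps.

delta = eps/9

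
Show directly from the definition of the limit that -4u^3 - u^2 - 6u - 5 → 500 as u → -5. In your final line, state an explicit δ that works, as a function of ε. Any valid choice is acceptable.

δ = min(1, ε/359)

Fix ε > 0. We want δ > 0 such that 0 < |u + 5| < δ implies |(-4u^3 - u^2 - 6u - 5) − 500| < ε.
(-4u^3 - u^2 - 6u - 5) − 500 = -4u^3 - u^2 - 6u - 505 = (u + 5)(-4u^2 + 19u - 101).
So |(-4u^3 - u^2 - 6u - 5) − 500| = |u + 5|·|-4u^2 + 19u - 101|.
Require δ ≤ 1. Then |u + 5| < 1 gives |u| < 6, and by the triangle inequality |-4u^2 + 19u - 101| ≤ 4·6^2 + 19·6 + 101 = 359.
Hence |(-4u^3 - u^2 - 6u - 5) − 500| ≤ 359|u + 5| < ε provided |u + 5| < ε/359.
Choosing δ = min(1, ε/359) ensures both conditions, hence |(-4u^3 - u^2 - 6u - 5) − 500| < ε.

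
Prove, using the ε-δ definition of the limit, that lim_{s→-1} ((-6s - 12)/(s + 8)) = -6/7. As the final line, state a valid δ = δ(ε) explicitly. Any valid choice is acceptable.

Let ε > 0 be given. We want δ > 0 with 0 < |s + 1| < δ ⇒ |(-6s - 12)/(s + 8) + 6/7| < ε.
Combining over a common denominator, (-6s - 12)/(s + 8) + 6/7 = [(-6s - 12)·7 − (-6)·(s + 8)] / [7·(s + 8)] = -36(s + 1) / (7(s + 8)).
So |(-6s - 12)/(s + 8) + 6/7| = 36|s + 1| / (7·|s + 8|).
Restrict δ ≤ 7/2. Then |s + 1| < 7/2 gives |s + 8| = |(s + 1) + 7| ≥ 7 − 7/2 = 7/2.
Hence |(-6s - 12)/(s + 8) + 6/7| < 36|s + 1|/(7·(7/2)) = (72/49)|s + 1|, which is < ε once |s + 1| < (49/72)ε.
Take δ = min(7/2, (49/72)ε). Then 0 < |s + 1| < δ forces both bounds, so |(-6s - 12)/(s + 8) + 6/7| < ε.

δ = min(7/2, (49/72)ε)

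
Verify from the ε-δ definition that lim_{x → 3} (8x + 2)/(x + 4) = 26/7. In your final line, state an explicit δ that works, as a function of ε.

Let ε > 0. We want δ > 0 with 0 < |x − 3| < δ ⇒ |(8x + 2)/(x + 4) − (26/7)| < ε.
Combining over a common denominator, (8x + 2)/(x + 4) − (26/7) = [(8x + 2)·7 − 26·(x + 4)] / [7·(x + 4)] = 30(x − 3) / (7(x + 4)).
So |(8x + 2)/(x + 4) − (26/7)| = 30|x − 3| / (7·|x + 4|).
Restrict δ ≤ 7/2. Then |x − 3| < 7/2 gives |x + 4| = |(x − 3) + 7| ≥ 7 − 7/2 = 7/2.
Hence |(8x + 2)/(x + 4) − (26/7)| < 30|x − 3|/(7·(7/2)) = (60/49)|x − 3|, which is < ε once |x − 3| < (49/60)ε.
Take δ = min(7/2, (49/60)ε). Then 0 < |x − 3| < δ forces both bounds, so |(8x + 2)/(x + 4) − (26/7)| < ε.

δ = min(7/2, (49/60)ε)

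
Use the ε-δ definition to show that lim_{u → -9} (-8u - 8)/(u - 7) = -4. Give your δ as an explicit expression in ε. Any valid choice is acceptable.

δ = min(8, 2ε)

Let ε > 0 be given. We want δ > 0 with 0 < |u + 9| < δ ⇒ |(-8u - 8)/(u - 7) + 4| < ε.
Combining over a common denominator, (-8u - 8)/(u - 7) + 4 = [(-8u - 8)·(-16) − 64·(u - 7)] / [(-16)·(u - 7)] = 64(u + 9) / ((-16)(u - 7)).
So |(-8u - 8)/(u - 7) + 4| = 64|u + 9| / (16·|u − 7|).
Require δ ≤ 8, so |u − 7| ≥ |-16| − |u + 9| > 16 − 8 = 8.
Hence |(-8u - 8)/(u - 7) + 4| < 64|u + 9|/(16·8) = (1/2)|u + 9|, which is < ε once |u + 9| < 2ε.
Take δ = min(8, 2ε). Then 0 < |u + 9| < δ forces both bounds, so |(-8u - 8)/(u - 7) + 4| < ε.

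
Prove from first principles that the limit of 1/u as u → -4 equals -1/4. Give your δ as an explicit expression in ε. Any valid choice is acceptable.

Suppose ε > 0. We seek δ > 0 such that 0 < |u + 4| < δ implies |1/u + 1/4| < ε.
|1/u + 1/4| = |-4 − u|/(4·|u|) = |u + 4|/(4|u|).
Restrict δ ≤ 2. Then |u + 4| < 2 gives |u| > 2, so 4|u| > 8.
Then |1/u + 1/4| < |u + 4|/8, which is < ε when |u + 4| < 8ε.
Take δ = min(2, 8ε). Then 0 < |u + 4| < δ gives both |u + 4| < 2 and |u + 4| < 8ε, so |1/u + 1/4| < ε.

δ = min(2, 8ε)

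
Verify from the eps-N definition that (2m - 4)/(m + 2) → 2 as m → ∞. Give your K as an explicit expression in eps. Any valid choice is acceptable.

K = 8/eps

Suppose eps > 0. For m ≥ 1, |(2m - 4)/(m + 2) − 2| = |-8|/((m + 2)) = 8/((m + 2)).
Since m + 2 ≥ m for m ≥ 1, this is ≤ 8/(m) = 8/m.
So |(2m - 4)/(m + 2) − 2| < eps whenever m > 8/eps.
Take K = 8/eps. If m > K then |(2m - 4)/(m + 2) − 2| ≤ 8/m < eps.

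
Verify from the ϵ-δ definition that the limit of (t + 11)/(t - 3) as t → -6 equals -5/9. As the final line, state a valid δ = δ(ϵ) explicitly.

Let ϵ > 0 be given. We want δ > 0 with 0 < |t + 6| < δ ⇒ |(t + 11)/(t - 3) + 5/9| < ϵ.
Combining over a common denominator, (t + 11)/(t - 3) + 5/9 = [(t + 11)·(-9) − 5·(t - 3)] / [(-9)·(t - 3)] = -14(t + 6) / ((-9)(t - 3)).
So |(t + 11)/(t - 3) + 5/9| = 14|t + 6| / (9·|t − 3|).
Require δ ≤ 9/2, so |t − 3| ≥ |-9| − |t + 6| > 9 − 9/2 = 9/2.
Hence |(t + 11)/(t - 3) + 5/9| < 14|t + 6|/(9·(9/2)) = (28/81)|t + 6|, which is < ϵ once |t + 6| < (81/28)ϵ.
Take δ = min(9/2, (81/28)ϵ). Then 0 < |t + 6| < δ forces both bounds, so |(t + 11)/(t - 3) + 5/9| < ϵ.

δ = min(9/2, (81/28)ϵ)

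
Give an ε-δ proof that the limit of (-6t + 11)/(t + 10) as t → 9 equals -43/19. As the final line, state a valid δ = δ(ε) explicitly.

Let ε > 0 be given. We want δ > 0 with 0 < |t − 9| < δ ⇒ |(-6t + 11)/(t + 10) + 43/19| < ε.
Combining over a common denominator, (-6t + 11)/(t + 10) + 43/19 = [(-6t + 11)·19 − (-43)·(t + 10)] / [19·(t + 10)] = -71(t − 9) / (19(t + 10)).
So |(-6t + 11)/(t + 10) + 43/19| = 71|t − 9| / (19·|t + 10|).
Require δ ≤ 19/2, so |t + 10| ≥ |19| − |t − 9| > 19 − 19/2 = 19/2.
Hence |(-6t + 11)/(t + 10) + 43/19| < 71|t − 9|/(19·(19/2)) = (142/361)|t − 9|, which is < ε once |t − 9| < (361/142)ε.
Take δ = min(19/2, (361/142)ε). Then 0 < |t − 9| < δ forces both bounds, so |(-6t + 11)/(t + 10) + 43/19| < ε.

δ = min(19/2, (361/142)ε)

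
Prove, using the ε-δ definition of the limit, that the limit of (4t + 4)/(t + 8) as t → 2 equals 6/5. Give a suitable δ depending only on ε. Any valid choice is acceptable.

Let ε > 0. We want δ > 0 with 0 < |t − 2| < δ ⇒ |(4t + 4)/(t + 8) − (6/5)| < ε.
Combining over a common denominator, (4t + 4)/(t + 8) − (6/5) = [(4t + 4)·10 − 12·(t + 8)] / [10·(t + 8)] = 28(t − 2) / (10(t + 8)).
So |(4t + 4)/(t + 8) − (6/5)| = 28|t − 2| / (10·|t + 8|).
Require δ ≤ 5, so |t + 8| ≥ |10| − |t − 2| > 10 − 5 = 5.
Hence |(4t + 4)/(t + 8) − (6/5)| < 28|t − 2|/(10·5) = (14/25)|t − 2|, which is < ε once |t − 2| < (25/14)ε.
Take δ = min(5, (25/14)ε). Then 0 < |t − 2| < δ forces both bounds, so |(4t + 4)/(t + 8) − (6/5)| < ε.

δ = min(5, (25/14)ε)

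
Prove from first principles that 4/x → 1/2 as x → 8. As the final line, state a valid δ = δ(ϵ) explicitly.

δ = min(4, 8ϵ)

Let ϵ > 0. We seek δ > 0 such that 0 < |x − 8| < δ implies |4/x − (1/2)| < ϵ.
|4/x − (1/2)| = 4·|8 − x|/(8·|x|) = 4|x − 8|/(8|x|).
Restrict δ ≤ 4. Then |x − 8| < 4 gives |x| > 4, so 8|x| > 32.
Then |4/x − (1/2)| < 4|x − 8|/32, which is < ϵ when |x − 8| < 8ϵ.
Take δ = min(4, 8ϵ). Then 0 < |x − 8| < δ gives both |x − 8| < 4 and |x − 8| < 8ϵ, so |4/x − (1/2)| < ϵ.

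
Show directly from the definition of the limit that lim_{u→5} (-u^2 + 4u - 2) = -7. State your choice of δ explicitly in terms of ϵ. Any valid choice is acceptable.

Suppose ϵ > 0. We want δ > 0 such that 0 < |u − 5| < δ implies |(-u^2 + 4u - 2) + 7| < ϵ.
(-u^2 + 4u - 2) + 7 = -u^2 + 4u + 5 = (u − 5)(-u - 1).
So |(-u^2 + 4u - 2) + 7| = |u − 5|·|-u - 1|.
Assume first that |u − 5| < 1, so |u| < 6. Then |-u - 1| ≤ 6 + 1 = 7.
Hence |(-u^2 + 4u - 2) + 7| ≤ 7|u − 5| < ϵ provided |u − 5| < ϵ/7.
Take δ = min(1, ϵ/7). Then 0 < |u − 5| < δ gives both |u − 5| < 1 and |u − 5| < ϵ/7, so |(-u^2 + 4u - 2) + 7| < ϵ.

δ = min(1, ϵ/7)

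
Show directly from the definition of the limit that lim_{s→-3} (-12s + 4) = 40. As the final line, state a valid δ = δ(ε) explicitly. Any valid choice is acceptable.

δ = ε/12

Let ε > 0 be given. We need δ > 0 so that 0 < |s + 3| < δ implies |(-12s + 4) − 40| < ε.
Since (-12s + 4) − 40 = -12(s + 3), we have |(-12s + 4) − 40| = 12|s + 3|.
So 12|s + 3| < ε exactly when |s + 3| < ε/12.
Choosing δ = ε/12 gives |(-12s + 4) − 40| = 12|s + 3| < ε whenever |s + 3| < δ.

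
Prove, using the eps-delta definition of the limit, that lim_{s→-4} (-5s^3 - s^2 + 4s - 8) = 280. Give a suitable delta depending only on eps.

delta = min(2, eps/366)

Fix eps > 0. We want delta > 0 such that 0 < |s + 4| < delta implies |(-5s^3 - s^2 + 4s - 8) − 280| < eps.
(-5s^3 - s^2 + 4s - 8) − 280 = -5s^3 - s^2 + 4s - 288 = (s + 4)(-5s^2 + 19s - 72).
So |(-5s^3 - s^2 + 4s - 8) − 280| = |s + 4|·|-5s^2 + 19s - 72|.
Require delta ≤ 2. Then |s + 4| < 2 gives |s| < 6, and by the triangle inequality |-5s^2 + 19s - 72| ≤ 5·6^2 + 19·6 + 72 = 366.
Hence |(-5s^3 - s^2 + 4s - 8) − 280| ≤ 366|s + 4| < eps provided |s + 4| < eps/366.
Take delta = min(2, eps/366). Then 0 < |s + 4| < delta gives both |s + 4| < 2 and |s + 4| < eps/366, so |(-5s^3 - s^2 + 4s - 8) − 280| < eps.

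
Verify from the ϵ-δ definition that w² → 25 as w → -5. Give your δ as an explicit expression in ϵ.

δ = min(2, ϵ/12)

Suppose ϵ > 0. We seek δ > 0 with 0 < |w + 5| < δ ⇒ |w² − 25| < ϵ.
Factor: w² − 25 = (w + 5)(w - 5), so |w² − 25| = |w + 5|·|w - 5|.
Impose δ ≤ 2 so that |w| < 7; then |w - 5| ≤ 12.
Hence |w² − 25| ≤ 12|w + 5|, which is < ϵ once |w + 5| < ϵ/12.
Take δ = min(2, ϵ/12). If 0 < |w + 5| < δ then both bounds hold and |w² − 25| ≤ 12|w + 5| < 12·(ϵ/12) = ϵ.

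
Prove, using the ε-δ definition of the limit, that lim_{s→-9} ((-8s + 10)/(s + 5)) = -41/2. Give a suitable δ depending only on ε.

δ = min(2, (4/25)ε)

Let ε > 0 be given. We want δ > 0 with 0 < |s + 9| < δ ⇒ |(-8s + 10)/(s + 5) + 41/2| < ε.
Combining over a common denominator, (-8s + 10)/(s + 5) + 41/2 = [(-8s + 10)·(-4) − 82·(s + 5)] / [(-4)·(s + 5)] = -50(s + 9) / ((-4)(s + 5)).
So |(-8s + 10)/(s + 5) + 41/2| = 50|s + 9| / (4·|s + 5|).
Restrict δ ≤ 2. Then |s + 9| < 2 gives |s + 5| = |(s + 9) + (-4)| ≥ 4 − 2 = 2.
Hence |(-8s + 10)/(s + 5) + 41/2| < 50|s + 9|/(4·2) = (25/4)|s + 9|, which is < ε once |s + 9| < (4/25)ε.
Take δ = min(2, (4/25)ε). Then 0 < |s + 9| < δ forces both bounds, so |(-8s + 10)/(s + 5) + 41/2| < ε.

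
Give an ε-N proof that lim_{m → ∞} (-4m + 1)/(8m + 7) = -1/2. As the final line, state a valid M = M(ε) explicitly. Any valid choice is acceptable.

Let ε > 0 be given. For m ≥ 1, |(-4m + 1)/(8m + 7) + 1/2| = |36|/(8(8m + 7)) = 36/(8(8m + 7)).
Since 8m + 7 ≥ 8m for m ≥ 1, this is ≤ 36/(8·8m) = (9/16)/m.
So |(-4m + 1)/(8m + 7) + 1/2| < ε whenever m > (9/16)/ε.
Take M = (9/16)/ε. If m > M then |(-4m + 1)/(8m + 7) + 1/2| ≤ (9/16)/m < ε.

M = (9/16)/ε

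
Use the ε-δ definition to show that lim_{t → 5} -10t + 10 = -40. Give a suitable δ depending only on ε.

Let ε > 0. We need δ > 0 so that 0 < |t − 5| < δ implies |(-10t + 10) + 40| < ε.
|(-10t + 10) + 40| = |-10t + 50| = 10|t − 5|.
So 10|t − 5| < ε exactly when |t − 5| < ε/10.
Take δ = ε/10. If 0 < |t − 5| < δ then |(-10t + 10) + 40| = 10|t − 5| < 10·(ε/10) = ε.

δ = ε/10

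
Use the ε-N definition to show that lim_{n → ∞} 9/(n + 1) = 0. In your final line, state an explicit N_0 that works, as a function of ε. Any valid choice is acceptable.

Suppose ε > 0. For n ≥ 1, |9/(n + 1) − 0| = 9/(n + 1) ≤ 9/n.
We need 9/n < ε, i.e. n > 9/ε.
Take N_0 = 9/ε. If n > N_0 then |9/(n + 1)| ≤ 9/n < ε.

N_0 = 9/ε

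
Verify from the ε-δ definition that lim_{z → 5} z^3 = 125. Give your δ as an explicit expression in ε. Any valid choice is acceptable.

Suppose ε > 0. We seek δ > 0 with 0 < |z − 5| < δ ⇒ |z^3 − 125| < ε.
Factor: z^3 − 125 = (z − 5)(z^2 + 5z + 25), so |z^3 − 125| = |z − 5|·|z^2 + 5z + 25|.
Impose δ ≤ 1 so that |z| < 6; then |z^2 + 5z + 25| ≤ 91.
Hence |z^3 − 125| ≤ 91|z − 5|, which is < ε once |z − 5| < ε/91.
Take δ = min(1, ε/91). If 0 < |z − 5| < δ then both bounds hold and |z^3 − 125| ≤ 91|z − 5| < 91·(ε/91) = ε.

δ = min(1, ε/91)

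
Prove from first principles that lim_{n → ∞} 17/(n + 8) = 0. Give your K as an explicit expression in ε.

Suppose ε > 0. For n ≥ 1, |17/(n + 8) − 0| = 17/(n + 8) ≤ 17/n.
We need 17/n < ε, i.e. n > 17/ε.
Take K = 17/ε. If n > K then |17/(n + 8)| ≤ 17/n < ε.

K = 17/ε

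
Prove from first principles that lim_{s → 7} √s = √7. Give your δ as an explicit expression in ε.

Fix ε > 0. We want δ > 0 such that 0 < |s − 7| < δ implies |√s − √7| < ε.
Multiplying by the conjugate, |√s − √7| = |s − 7|/(√s + √7).
Restrict δ ≤ 7 so that |s − 7| < 7 forces s > 0, and then √s + √7 > √7.
Hence |√s − √7| < |s − 7|/√7, which is < ε once |s − 7| < √7·ε.
Take δ = min(7, √7·ε). If 0 < |s − 7| < δ then s > 0 and |√s − √7| < |s − 7|/√7 < ε.

δ = min(7, √7·ε)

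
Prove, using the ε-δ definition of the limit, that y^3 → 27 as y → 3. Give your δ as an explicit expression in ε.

Suppose ε > 0. We seek δ > 0 with 0 < |y − 3| < δ ⇒ |y^3 − 27| < ε.
Factor: y^3 − 27 = (y − 3)(y^2 + 3y + 9), so |y^3 − 27| = |y − 3|·|y^2 + 3y + 9|.
Restrict δ ≤ 2. Then |y − 3| < 2 gives |y| < 5, so by the triangle inequality |y^2 + 3y + 9| ≤ 5^2 + 3·5 + 9 = 49.
Hence |y^3 − 27| ≤ 49|y − 3|, which is < ε once |y − 3| < ε/49.
Take δ = min(2, ε/49). If 0 < |y − 3| < δ then both bounds hold and |y^3 − 27| ≤ 49|y − 3| < 49·(ε/49) = ε.

δ = min(2, ε/49)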